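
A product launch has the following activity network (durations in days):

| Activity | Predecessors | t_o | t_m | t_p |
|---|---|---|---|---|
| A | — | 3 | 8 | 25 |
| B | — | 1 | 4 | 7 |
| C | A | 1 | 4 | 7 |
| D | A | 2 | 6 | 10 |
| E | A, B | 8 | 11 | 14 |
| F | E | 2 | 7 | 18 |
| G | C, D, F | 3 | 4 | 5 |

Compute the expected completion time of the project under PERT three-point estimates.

te_A = (3 + 4·8 + 25)/6 = 60/6 = 10
te_B = (1 + 4·4 + 7)/6 = 24/6 = 4
te_C = (1 + 4·4 + 7)/6 = 24/6 = 4
te_D = (2 + 4·6 + 10)/6 = 36/6 = 6
te_E = (8 + 4·11 + 14)/6 = 66/6 = 11
te_F = (2 + 4·7 + 18)/6 = 48/6 = 8
te_G = (3 + 4·4 + 5)/6 = 24/6 = 4

Forward pass:
ES_A = 0; EF_A = 10
ES_B = 0; EF_B = 4
ES_C = 10; EF_C = 10+4 = 14
ES_D = 10; EF_D = 10+6 = 16
ES_E = max(EF_A=10, EF_B=4) = 10; EF_E = 10+11 = 21
ES_F = 21; EF_F = 21+8 = 29
ES_G = max(EF_C=14, EF_D=16, EF_F=29) = 29; EF_G = 29+4 = 33
Expected project duration μ = 33 days. Critical path: A → E → F → G.

33 days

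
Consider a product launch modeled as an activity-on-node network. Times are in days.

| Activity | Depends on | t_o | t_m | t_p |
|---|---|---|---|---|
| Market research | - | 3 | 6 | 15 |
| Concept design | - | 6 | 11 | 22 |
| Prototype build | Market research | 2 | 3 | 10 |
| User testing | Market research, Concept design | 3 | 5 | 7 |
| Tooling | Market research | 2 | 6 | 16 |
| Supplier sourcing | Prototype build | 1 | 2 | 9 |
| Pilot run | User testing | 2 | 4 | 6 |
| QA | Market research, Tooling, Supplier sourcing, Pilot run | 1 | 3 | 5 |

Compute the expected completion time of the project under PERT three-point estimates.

24 days

te_Market research = (3 + 4·6 + 15)/6 = 42/6 = 7
te_Concept design = (6 + 4·11 + 22)/6 = 72/6 = 12
te_Prototype build = (2 + 4·3 + 10)/6 = 24/6 = 4
te_User testing = (3 + 4·5 + 7)/6 = 30/6 = 5
te_Tooling = (2 + 4·6 + 16)/6 = 42/6 = 7
te_Supplier sourcing = (1 + 4·2 + 9)/6 = 18/6 = 3
te_Pilot run = (2 + 4·4 + 6)/6 = 24/6 = 4
te_QA = (1 + 4·3 + 5)/6 = 18/6 = 3

Forward pass:
ES_Market research = 0; EF_Market research = 7
ES_Concept design = 0; EF_Concept design = 12
ES_Prototype build = 7; EF_Prototype build = 7+4 = 11
ES_User testing = max(EF_Market research=7, EF_Concept design=12) = 12; EF_User testing = 12+5 = 17
ES_Tooling = 7; EF_Tooling = 7+7 = 14
ES_Supplier sourcing = 11; EF_Supplier sourcing = 11+3 = 14
ES_Pilot run = 17; EF_Pilot run = 17+4 = 21
ES_QA = max(EF_Market research=7, EF_Tooling=14, EF_Supplier sourcing=14, EF_Pilot run=21) = 21; EF_QA = 21+3 = 24
Expected project duration μ = 24 days. Critical path: Concept design → User testing → Pilot run → QA.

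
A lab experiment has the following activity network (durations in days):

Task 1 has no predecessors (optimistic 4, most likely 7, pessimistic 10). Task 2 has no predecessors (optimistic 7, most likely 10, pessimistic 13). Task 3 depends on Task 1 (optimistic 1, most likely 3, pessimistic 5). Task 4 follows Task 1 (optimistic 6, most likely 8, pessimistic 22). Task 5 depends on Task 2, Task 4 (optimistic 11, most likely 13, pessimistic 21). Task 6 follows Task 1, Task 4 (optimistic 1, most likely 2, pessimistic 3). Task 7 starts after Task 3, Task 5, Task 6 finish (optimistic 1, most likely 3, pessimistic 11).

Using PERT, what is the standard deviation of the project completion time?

3.70 days

te_Task 1 = (4 + 4·7 + 10)/6 = 42/6 = 7; σ²_Task 1 = ((10−4)/6)² = 1.000
te_Task 2 = (7 + 4·10 + 13)/6 = 60/6 = 10; σ²_Task 2 = ((13−7)/6)² = 1.000
te_Task 3 = (1 + 4·3 + 5)/6 = 18/6 = 3; σ²_Task 3 = ((5−1)/6)² = 0.444
te_Task 4 = (6 + 4·8 + 22)/6 = 60/6 = 10; σ²_Task 4 = ((22−6)/6)² = 7.111
te_Task 5 = (11 + 4·13 + 21)/6 = 84/6 = 14; σ²_Task 5 = ((21−11)/6)² = 2.778
te_Task 6 = (1 + 4·2 + 3)/6 = 12/6 = 2; σ²_Task 6 = ((3−1)/6)² = 0.111
te_Task 7 = (1 + 4·3 + 11)/6 = 24/6 = 4; σ²_Task 7 = ((11−1)/6)² = 2.778

Forward pass:
ES_Task 1 = 0; EF_Task 1 = 7
ES_Task 2 = 0; EF_Task 2 = 10
ES_Task 3 = 7; EF_Task 3 = 7+3 = 10
ES_Task 4 = 7; EF_Task 4 = 7+10 = 17
ES_Task 5 = max(EF_Task 2=10, EF_Task 4=17) = 17; EF_Task 5 = 17+14 = 31
ES_Task 6 = max(EF_Task 1=7, EF_Task 4=17) = 17; EF_Task 6 = 17+2 = 19
ES_Task 7 = max(EF_Task 3=10, EF_Task 5=31, EF_Task 6=19) = 31; EF_Task 7 = 31+4 = 35
Expected project duration μ = 35 days. Critical path: Task 1 → Task 4 → Task 5 → Task 7.

Variance along critical path = 1.000 + 7.111 + 2.778 + 2.778 = 13.667
σ = √13.667 = 3.697 days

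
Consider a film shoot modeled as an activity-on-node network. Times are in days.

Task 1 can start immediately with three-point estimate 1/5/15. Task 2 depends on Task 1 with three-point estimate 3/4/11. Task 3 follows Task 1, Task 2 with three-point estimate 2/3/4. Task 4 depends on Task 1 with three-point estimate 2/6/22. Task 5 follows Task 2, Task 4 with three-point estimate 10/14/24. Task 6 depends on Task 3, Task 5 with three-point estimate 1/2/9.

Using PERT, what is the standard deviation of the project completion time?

te_Task 1 = (1 + 4·5 + 15)/6 = 36/6 = 6; σ²_Task 1 = ((15−1)/6)² = 5.444
te_Task 2 = (3 + 4·4 + 11)/6 = 30/6 = 5; σ²_Task 2 = ((11−3)/6)² = 1.778
te_Task 3 = (2 + 4·3 + 4)/6 = 18/6 = 3; σ²_Task 3 = ((4−2)/6)² = 0.111
te_Task 4 = (2 + 4·6 + 22)/6 = 48/6 = 8; σ²_Task 4 = ((22−2)/6)² = 11.111
te_Task 5 = (10 + 4·14 + 24)/6 = 90/6 = 15; σ²_Task 5 = ((24−10)/6)² = 5.444
te_Task 6 = (1 + 4·2 + 9)/6 = 18/6 = 3; σ²_Task 6 = ((9−1)/6)² = 1.778

Forward pass:
ES_Task 1 = 0; EF_Task 1 = 6
ES_Task 2 = 6; EF_Task 2 = 6+5 = 11
ES_Task 3 = max(EF_Task 1=6, EF_Task 2=11) = 11; EF_Task 3 = 11+3 = 14
ES_Task 4 = 6; EF_Task 4 = 6+8 = 14
ES_Task 5 = max(EF_Task 2=11, EF_Task 4=14) = 14; EF_Task 5 = 14+15 = 29
ES_Task 6 = max(EF_Task 3=14, EF_Task 5=29) = 29; EF_Task 6 = 29+3 = 32
Expected project duration μ = 32 days. Critical path: Task 1 → Task 4 → Task 5 → Task 6.

Variance along critical path = 5.444 + 11.111 + 5.444 + 1.778 = 23.778
σ = √23.778 = 4.876 days

4.88 days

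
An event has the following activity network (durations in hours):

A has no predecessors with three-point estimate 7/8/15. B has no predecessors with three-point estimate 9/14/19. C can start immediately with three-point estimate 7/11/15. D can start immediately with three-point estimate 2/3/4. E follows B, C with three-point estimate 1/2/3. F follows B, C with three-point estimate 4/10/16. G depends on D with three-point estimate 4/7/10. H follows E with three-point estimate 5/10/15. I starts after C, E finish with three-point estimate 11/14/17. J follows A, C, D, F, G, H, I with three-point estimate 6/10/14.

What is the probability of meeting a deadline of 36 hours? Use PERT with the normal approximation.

0.046

te_A = (7 + 4·8 + 15)/6 = 54/6 = 9; σ²_A = ((15−7)/6)² = 1.778
te_B = (9 + 4·14 + 19)/6 = 84/6 = 14; σ²_B = ((19−9)/6)² = 2.778
te_C = (7 + 4·11 + 15)/6 = 66/6 = 11; σ²_C = ((15−7)/6)² = 1.778
te_D = (2 + 4·3 + 4)/6 = 18/6 = 3; σ²_D = ((4−2)/6)² = 0.111
te_E = (1 + 4·2 + 3)/6 = 12/6 = 2; σ²_E = ((3−1)/6)² = 0.111
te_F = (4 + 4·10 + 16)/6 = 60/6 = 10; σ²_F = ((16−4)/6)² = 4.000
te_G = (4 + 4·7 + 10)/6 = 42/6 = 7; σ²_G = ((10−4)/6)² = 1.000
te_H = (5 + 4·10 + 15)/6 = 60/6 = 10; σ²_H = ((15−5)/6)² = 2.778
te_I = (11 + 4·14 + 17)/6 = 84/6 = 14; σ²_I = ((17−11)/6)² = 1.000
te_J = (6 + 4·10 + 14)/6 = 60/6 = 10; σ²_J = ((14−6)/6)² = 1.778

Forward pass:
ES_A = 0; EF_A = 9
ES_B = 0; EF_B = 14
ES_C = 0; EF_C = 11
ES_D = 0; EF_D = 3
ES_E = max(EF_B=14, EF_C=11) = 14; EF_E = 14+2 = 16
ES_F = max(EF_B=14, EF_C=11) = 14; EF_F = 14+10 = 24
ES_G = 3; EF_G = 3+7 = 10
ES_H = 16; EF_H = 16+10 = 26
ES_I = max(EF_C=11, EF_E=16) = 16; EF_I = 16+14 = 30
ES_J = max(EF_A=9, EF_C=11, EF_D=3, EF_F=24, EF_G=10, EF_H=26, EF_I=30) = 30; EF_J = 30+10 = 40
Expected project duration μ = 40 hours. Critical path: B → E → I → J.

Variance along critical path = 2.778 + 0.111 + 1.000 + 1.778 = 5.667; σ = √5.667 = 2.380 hours.
Z = (36 − 40) / 2.380 = -1.680
P(T ≤ 36) = Φ(-1.680) ≈ 0.046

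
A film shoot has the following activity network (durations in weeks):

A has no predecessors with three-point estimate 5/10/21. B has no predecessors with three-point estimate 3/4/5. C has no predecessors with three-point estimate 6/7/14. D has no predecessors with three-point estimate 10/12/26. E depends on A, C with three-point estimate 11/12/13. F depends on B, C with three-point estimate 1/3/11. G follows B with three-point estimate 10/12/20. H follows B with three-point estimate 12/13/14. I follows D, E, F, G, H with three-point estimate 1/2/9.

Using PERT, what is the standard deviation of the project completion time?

te_A = (5 + 4·10 + 21)/6 = 66/6 = 11; σ²_A = ((21−5)/6)² = 7.111
te_B = (3 + 4·4 + 5)/6 = 24/6 = 4; σ²_B = ((5−3)/6)² = 0.111
te_C = (6 + 4·7 + 14)/6 = 48/6 = 8; σ²_C = ((14−6)/6)² = 1.778
te_D = (10 + 4·12 + 26)/6 = 84/6 = 14; σ²_D = ((26−10)/6)² = 7.111
te_E = (11 + 4·12 + 13)/6 = 72/6 = 12; σ²_E = ((13−11)/6)² = 0.111
te_F = (1 + 4·3 + 11)/6 = 24/6 = 4; σ²_F = ((11−1)/6)² = 2.778
te_G = (10 + 4·12 + 20)/6 = 78/6 = 13; σ²_G = ((20−10)/6)² = 2.778
te_H = (12 + 4·13 + 14)/6 = 78/6 = 13; σ²_H = ((14−12)/6)² = 0.111
te_I = (1 + 4·2 + 9)/6 = 18/6 = 3; σ²_I = ((9−1)/6)² = 1.778

Forward pass:
ES_A = 0; EF_A = 11
ES_B = 0; EF_B = 4
ES_C = 0; EF_C = 8
ES_D = 0; EF_D = 14
ES_E = max(EF_A=11, EF_C=8) = 11; EF_E = 11+12 = 23
ES_F = max(EF_B=4, EF_C=8) = 8; EF_F = 8+4 = 12
ES_G = 4; EF_G = 4+13 = 17
ES_H = 4; EF_H = 4+13 = 17
ES_I = max(EF_D=14, EF_E=23, EF_F=12, EF_G=17, EF_H=17) = 23; EF_I = 23+3 = 26
Expected project duration μ = 26 weeks. Critical path: A → E → I.

Variance along critical path = 7.111 + 0.111 + 1.778 = 9.000
σ = √9.000 = 3.000 weeks

3.00 weeks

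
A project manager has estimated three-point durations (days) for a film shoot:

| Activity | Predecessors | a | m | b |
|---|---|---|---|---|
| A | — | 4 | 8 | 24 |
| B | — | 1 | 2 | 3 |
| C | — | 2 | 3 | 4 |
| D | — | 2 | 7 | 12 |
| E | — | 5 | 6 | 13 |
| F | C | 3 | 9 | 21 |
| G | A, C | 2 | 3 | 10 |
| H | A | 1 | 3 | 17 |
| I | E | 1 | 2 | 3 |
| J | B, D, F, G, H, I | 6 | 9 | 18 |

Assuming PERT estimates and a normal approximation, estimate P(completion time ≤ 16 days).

0.028

te_A = (4 + 4·8 + 24)/6 = 60/6 = 10; σ²_A = ((24−4)/6)² = 11.111
te_B = (1 + 4·2 + 3)/6 = 12/6 = 2; σ²_B = ((3−1)/6)² = 0.111
te_C = (2 + 4·3 + 4)/6 = 18/6 = 3; σ²_C = ((4−2)/6)² = 0.111
te_D = (2 + 4·7 + 12)/6 = 42/6 = 7; σ²_D = ((12−2)/6)² = 2.778
te_E = (5 + 4·6 + 13)/6 = 42/6 = 7; σ²_E = ((13−5)/6)² = 1.778
te_F = (3 + 4·9 + 21)/6 = 60/6 = 10; σ²_F = ((21−3)/6)² = 9.000
te_G = (2 + 4·3 + 10)/6 = 24/6 = 4; σ²_G = ((10−2)/6)² = 1.778
te_H = (1 + 4·3 + 17)/6 = 30/6 = 5; σ²_H = ((17−1)/6)² = 7.111
te_I = (1 + 4·2 + 3)/6 = 12/6 = 2; σ²_I = ((3−1)/6)² = 0.111
te_J = (6 + 4·9 + 18)/6 = 60/6 = 10; σ²_J = ((18−6)/6)² = 4.000

Forward pass:
ES_A = 0; EF_A = 10
ES_B = 0; EF_B = 2
ES_C = 0; EF_C = 3
ES_D = 0; EF_D = 7
ES_E = 0; EF_E = 7
ES_F = 3; EF_F = 3+10 = 13
ES_G = max(EF_A=10, EF_C=3) = 10; EF_G = 10+4 = 14
ES_H = 10; EF_H = 10+5 = 15
ES_I = 7; EF_I = 7+2 = 9
ES_J = max(EF_B=2, EF_D=7, EF_F=13, EF_G=14, EF_H=15, EF_I=9) = 15; EF_J = 15+10 = 25
Expected project duration μ = 25 days. Critical path: A → H → J.

Variance along critical path = 11.111 + 7.111 + 4.000 = 22.222; σ = √22.222 = 4.714 days.
Z = (16 − 25) / 4.714 = -1.909
P(T ≤ 16) = Φ(-1.909) ≈ 0.028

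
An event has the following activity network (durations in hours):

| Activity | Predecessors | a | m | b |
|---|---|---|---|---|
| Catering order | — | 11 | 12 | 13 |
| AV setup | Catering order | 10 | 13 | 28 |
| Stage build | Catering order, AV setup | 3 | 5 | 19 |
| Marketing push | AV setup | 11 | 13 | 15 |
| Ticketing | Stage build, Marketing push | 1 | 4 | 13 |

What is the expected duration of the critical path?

45 hours

te_Catering order = (11 + 4·12 + 13)/6 = 72/6 = 12
te_AV setup = (10 + 4·13 + 28)/6 = 90/6 = 15
te_Stage build = (3 + 4·5 + 19)/6 = 42/6 = 7
te_Marketing push = (11 + 4·13 + 15)/6 = 78/6 = 13
te_Ticketing = (1 + 4·4 + 13)/6 = 30/6 = 5

Forward pass:
ES_Catering order = 0; EF_Catering order = 12
ES_AV setup = 12; EF_AV setup = 12+15 = 27
ES_Stage build = max(EF_Catering order=12, EF_AV setup=27) = 27; EF_Stage build = 27+7 = 34
ES_Marketing push = 27; EF_Marketing push = 27+13 = 40
ES_Ticketing = max(EF_Stage build=34, EF_Marketing push=40) = 40; EF_Ticketing = 40+5 = 45
Expected project duration μ = 45 hours. Critical path: Catering order → AV setup → Marketing push → Ticketing.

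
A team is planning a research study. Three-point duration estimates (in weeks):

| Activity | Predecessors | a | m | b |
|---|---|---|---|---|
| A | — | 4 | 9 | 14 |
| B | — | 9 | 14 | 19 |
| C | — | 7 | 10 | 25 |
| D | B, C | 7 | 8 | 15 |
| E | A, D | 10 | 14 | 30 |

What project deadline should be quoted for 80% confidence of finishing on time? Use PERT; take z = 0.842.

te_A = (4 + 4·9 + 14)/6 = 54/6 = 9; σ²_A = ((14−4)/6)² = 2.778
te_B = (9 + 4·14 + 19)/6 = 84/6 = 14; σ²_B = ((19−9)/6)² = 2.778
te_C = (7 + 4·10 + 25)/6 = 72/6 = 12; σ²_C = ((25−7)/6)² = 9.000
te_D = (7 + 4·8 + 15)/6 = 54/6 = 9; σ²_D = ((15−7)/6)² = 1.778
te_E = (10 + 4·14 + 30)/6 = 96/6 = 16; σ²_E = ((30−10)/6)² = 11.111

Forward pass:
ES_A = 0; EF_A = 9
ES_B = 0; EF_B = 14
ES_C = 0; EF_C = 12
ES_D = max(EF_B=14, EF_C=12) = 14; EF_D = 14+9 = 23
ES_E = max(EF_A=9, EF_D=23) = 23; EF_E = 23+16 = 39
Expected project duration μ = 39 weeks. Critical path: B → D → E.

Variance along critical path = 2.778 + 1.778 + 11.111 = 15.667; σ = 3.958 weeks.
D = μ + z·σ = 39 + 0.842·3.958 = 42.3 weeks

42.3 weeks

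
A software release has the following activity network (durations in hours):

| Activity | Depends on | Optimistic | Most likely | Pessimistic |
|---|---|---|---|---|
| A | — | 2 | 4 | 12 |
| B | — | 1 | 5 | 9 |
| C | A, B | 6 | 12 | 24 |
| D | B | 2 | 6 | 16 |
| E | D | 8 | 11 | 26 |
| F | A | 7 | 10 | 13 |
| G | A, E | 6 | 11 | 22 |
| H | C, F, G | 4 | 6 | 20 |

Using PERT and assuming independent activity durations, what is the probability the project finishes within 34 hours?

te_A = (2 + 4·4 + 12)/6 = 30/6 = 5; σ²_A = ((12−2)/6)² = 2.778
te_B = (1 + 4·5 + 9)/6 = 30/6 = 5; σ²_B = ((9−1)/6)² = 1.778
te_C = (6 + 4·12 + 24)/6 = 78/6 = 13; σ²_C = ((24−6)/6)² = 9.000
te_D = (2 + 4·6 + 16)/6 = 42/6 = 7; σ²_D = ((16−2)/6)² = 5.444
te_E = (8 + 4·11 + 26)/6 = 78/6 = 13; σ²_E = ((26−8)/6)² = 9.000
te_F = (7 + 4·10 + 13)/6 = 60/6 = 10; σ²_F = ((13−7)/6)² = 1.000
te_G = (6 + 4·11 + 22)/6 = 72/6 = 12; σ²_G = ((22−6)/6)² = 7.111
te_H = (4 + 4·6 + 20)/6 = 48/6 = 8; σ²_H = ((20−4)/6)² = 7.111

Forward pass:
ES_A = 0; EF_A = 5
ES_B = 0; EF_B = 5
ES_C = max(EF_A=5, EF_B=5) = 5; EF_C = 5+13 = 18
ES_D = 5; EF_D = 5+7 = 12
ES_E = 12; EF_E = 12+13 = 25
ES_F = 5; EF_F = 5+10 = 15
ES_G = max(EF_A=5, EF_E=25) = 25; EF_G = 25+12 = 37
ES_H = max(EF_C=18, EF_F=15, EF_G=37) = 37; EF_H = 37+8 = 45
Expected project duration μ = 45 hours. Critical path: B → D → E → G → H.

Variance along critical path = 1.778 + 5.444 + 9.000 + 7.111 + 7.111 = 30.444; σ = √30.444 = 5.518 hours.
Z = (34 − 45) / 5.518 = -1.994
P(T ≤ 34) = Φ(-1.994) ≈ 0.023

0.023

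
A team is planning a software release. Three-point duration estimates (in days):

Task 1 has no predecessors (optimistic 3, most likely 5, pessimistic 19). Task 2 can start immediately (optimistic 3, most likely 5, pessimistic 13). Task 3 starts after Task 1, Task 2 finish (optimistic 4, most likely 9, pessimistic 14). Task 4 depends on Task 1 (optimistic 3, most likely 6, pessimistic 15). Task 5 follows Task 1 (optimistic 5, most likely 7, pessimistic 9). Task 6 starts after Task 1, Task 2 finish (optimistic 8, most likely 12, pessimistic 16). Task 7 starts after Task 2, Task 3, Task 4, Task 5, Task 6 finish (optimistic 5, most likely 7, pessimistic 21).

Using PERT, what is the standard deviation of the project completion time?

te_Task 1 = (3 + 4·5 + 19)/6 = 42/6 = 7; σ²_Task 1 = ((19−3)/6)² = 7.111
te_Task 2 = (3 + 4·5 + 13)/6 = 36/6 = 6; σ²_Task 2 = ((13−3)/6)² = 2.778
te_Task 3 = (4 + 4·9 + 14)/6 = 54/6 = 9; σ²_Task 3 = ((14−4)/6)² = 2.778
te_Task 4 = (3 + 4·6 + 15)/6 = 42/6 = 7; σ²_Task 4 = ((15−3)/6)² = 4.000
te_Task 5 = (5 + 4·7 + 9)/6 = 42/6 = 7; σ²_Task 5 = ((9−5)/6)² = 0.444
te_Task 6 = (8 + 4·12 + 16)/6 = 72/6 = 12; σ²_Task 6 = ((16−8)/6)² = 1.778
te_Task 7 = (5 + 4·7 + 21)/6 = 54/6 = 9; σ²_Task 7 = ((21−5)/6)² = 7.111

Forward pass:
ES_Task 1 = 0; EF_Task 1 = 7
ES_Task 2 = 0; EF_Task 2 = 6
ES_Task 3 = max(EF_Task 1=7, EF_Task 2=6) = 7; EF_Task 3 = 7+9 = 16
ES_Task 4 = 7; EF_Task 4 = 7+7 = 14
ES_Task 5 = 7; EF_Task 5 = 7+7 = 14
ES_Task 6 = max(EF_Task 1=7, EF_Task 2=6) = 7; EF_Task 6 = 7+12 = 19
ES_Task 7 = max(EF_Task 2=6, EF_Task 3=16, EF_Task 4=14, EF_Task 5=14, EF_Task 6=19) = 19; EF_Task 7 = 19+9 = 28
Expected project duration μ = 28 days. Critical path: Task 1 → Task 6 → Task 7.

Variance along critical path = 7.111 + 1.778 + 7.111 = 16.000
σ = √16.000 = 4.000 days

4.00 days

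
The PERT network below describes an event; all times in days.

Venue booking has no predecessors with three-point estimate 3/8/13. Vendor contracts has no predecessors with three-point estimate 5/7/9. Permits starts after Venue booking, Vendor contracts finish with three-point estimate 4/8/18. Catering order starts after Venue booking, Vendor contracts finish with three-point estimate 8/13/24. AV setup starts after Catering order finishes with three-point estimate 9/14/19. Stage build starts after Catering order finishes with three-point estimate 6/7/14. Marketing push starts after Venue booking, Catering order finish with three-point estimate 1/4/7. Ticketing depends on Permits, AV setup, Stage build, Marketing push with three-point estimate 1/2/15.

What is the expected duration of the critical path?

te_Venue booking = (3 + 4·8 + 13)/6 = 48/6 = 8
te_Vendor contracts = (5 + 4·7 + 9)/6 = 42/6 = 7
te_Permits = (4 + 4·8 + 18)/6 = 54/6 = 9
te_Catering order = (8 + 4·13 + 24)/6 = 84/6 = 14
te_AV setup = (9 + 4·14 + 19)/6 = 84/6 = 14
te_Stage build = (6 + 4·7 + 14)/6 = 48/6 = 8
te_Marketing push = (1 + 4·4 + 7)/6 = 24/6 = 4
te_Ticketing = (1 + 4·2 + 15)/6 = 24/6 = 4

Forward pass:
ES_Venue booking = 0; EF_Venue booking = 8
ES_Vendor contracts = 0; EF_Vendor contracts = 7
ES_Permits = max(EF_Venue booking=8, EF_Vendor contracts=7) = 8; EF_Permits = 8+9 = 17
ES_Catering order = max(EF_Venue booking=8, EF_Vendor contracts=7) = 8; EF_Catering order = 8+14 = 22
ES_AV setup = 22; EF_AV setup = 22+14 = 36
ES_Stage build = 22; EF_Stage build = 22+8 = 30
ES_Marketing push = max(EF_Venue booking=8, EF_Catering order=22) = 22; EF_Marketing push = 22+4 = 26
ES_Ticketing = max(EF_Permits=17, EF_AV setup=36, EF_Stage build=30, EF_Marketing push=26) = 36; EF_Ticketing = 36+4 = 40
Expected project duration μ = 40 days. Critical path: Venue booking → Catering order → AV setup → Ticketing.

40 days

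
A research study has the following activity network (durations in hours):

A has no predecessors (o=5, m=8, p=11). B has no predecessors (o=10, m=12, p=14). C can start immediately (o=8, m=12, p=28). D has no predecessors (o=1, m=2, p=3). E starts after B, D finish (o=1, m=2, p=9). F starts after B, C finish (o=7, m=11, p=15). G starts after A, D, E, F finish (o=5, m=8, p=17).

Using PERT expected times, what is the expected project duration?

34 hours

te_A = (5 + 4·8 + 11)/6 = 48/6 = 8
te_B = (10 + 4·12 + 14)/6 = 72/6 = 12
te_C = (8 + 4·12 + 28)/6 = 84/6 = 14
te_D = (1 + 4·2 + 3)/6 = 12/6 = 2
te_E = (1 + 4·2 + 9)/6 = 18/6 = 3
te_F = (7 + 4·11 + 15)/6 = 66/6 = 11
te_G = (5 + 4·8 + 17)/6 = 54/6 = 9

Forward pass:
ES_A = 0; EF_A = 8
ES_B = 0; EF_B = 12
ES_C = 0; EF_C = 14
ES_D = 0; EF_D = 2
ES_E = max(EF_B=12, EF_D=2) = 12; EF_E = 12+3 = 15
ES_F = max(EF_B=12, EF_C=14) = 14; EF_F = 14+11 = 25
ES_G = max(EF_A=8, EF_D=2, EF_E=15, EF_F=25) = 25; EF_G = 25+9 = 34
Expected project duration μ = 34 hours. Critical path: C → F → G.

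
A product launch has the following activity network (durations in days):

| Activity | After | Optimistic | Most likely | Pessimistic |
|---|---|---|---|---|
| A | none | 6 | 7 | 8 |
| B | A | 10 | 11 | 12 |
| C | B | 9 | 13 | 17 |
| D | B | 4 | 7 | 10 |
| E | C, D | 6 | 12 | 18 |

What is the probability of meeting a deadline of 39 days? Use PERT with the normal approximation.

te_A = (6 + 4·7 + 8)/6 = 42/6 = 7; σ²_A = ((8−6)/6)² = 0.111
te_B = (10 + 4·11 + 12)/6 = 66/6 = 11; σ²_B = ((12−10)/6)² = 0.111
te_C = (9 + 4·13 + 17)/6 = 78/6 = 13; σ²_C = ((17−9)/6)² = 1.778
te_D = (4 + 4·7 + 10)/6 = 42/6 = 7; σ²_D = ((10−4)/6)² = 1.000
te_E = (6 + 4·12 + 18)/6 = 72/6 = 12; σ²_E = ((18−6)/6)² = 4.000

Forward pass:
ES_A = 0; EF_A = 7
ES_B = 7; EF_B = 7+11 = 18
ES_C = 18; EF_C = 18+13 = 31
ES_D = 18; EF_D = 18+7 = 25
ES_E = max(EF_C=31, EF_D=25) = 31; EF_E = 31+12 = 43
Expected project duration μ = 43 days. Critical path: A → B → C → E.

Variance along critical path = 0.111 + 0.111 + 1.778 + 4.000 = 6.000; σ = √6.000 = 2.449 days.
Z = (39 − 43) / 2.449 = -1.633
P(T ≤ 39) = Φ(-1.633) ≈ 0.051

0.051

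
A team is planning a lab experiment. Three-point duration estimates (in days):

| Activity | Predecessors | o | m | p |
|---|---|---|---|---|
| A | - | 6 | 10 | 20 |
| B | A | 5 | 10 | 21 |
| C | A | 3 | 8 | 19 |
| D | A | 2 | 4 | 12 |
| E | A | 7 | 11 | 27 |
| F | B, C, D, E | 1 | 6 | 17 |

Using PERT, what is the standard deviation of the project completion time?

4.86 days

te_A = (6 + 4·10 + 20)/6 = 66/6 = 11; σ²_A = ((20−6)/6)² = 5.444
te_B = (5 + 4·10 + 21)/6 = 66/6 = 11; σ²_B = ((21−5)/6)² = 7.111
te_C = (3 + 4·8 + 19)/6 = 54/6 = 9; σ²_C = ((19−3)/6)² = 7.111
te_D = (2 + 4·4 + 12)/6 = 30/6 = 5; σ²_D = ((12−2)/6)² = 2.778
te_E = (7 + 4·11 + 27)/6 = 78/6 = 13; σ²_E = ((27−7)/6)² = 11.111
te_F = (1 + 4·6 + 17)/6 = 42/6 = 7; σ²_F = ((17−1)/6)² = 7.111

Forward pass:
ES_A = 0; EF_A = 11
ES_B = 11; EF_B = 11+11 = 22
ES_C = 11; EF_C = 11+9 = 20
ES_D = 11; EF_D = 11+5 = 16
ES_E = 11; EF_E = 11+13 = 24
ES_F = max(EF_B=22, EF_C=20, EF_D=16, EF_E=24) = 24; EF_F = 24+7 = 31
Expected project duration μ = 31 days. Critical path: A → E → F.

Variance along critical path = 5.444 + 11.111 + 7.111 = 23.667
σ = √23.667 = 4.865 days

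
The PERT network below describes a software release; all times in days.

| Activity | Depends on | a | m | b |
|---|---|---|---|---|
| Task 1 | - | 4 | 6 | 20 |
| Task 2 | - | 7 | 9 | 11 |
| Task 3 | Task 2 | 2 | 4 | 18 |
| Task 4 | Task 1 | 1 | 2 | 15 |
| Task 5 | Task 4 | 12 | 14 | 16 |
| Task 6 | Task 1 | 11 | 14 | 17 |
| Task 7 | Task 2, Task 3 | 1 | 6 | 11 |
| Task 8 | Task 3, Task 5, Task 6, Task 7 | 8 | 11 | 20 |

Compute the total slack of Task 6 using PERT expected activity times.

4 days

te_Task 1 = (4 + 4·6 + 20)/6 = 48/6 = 8
te_Task 2 = (7 + 4·9 + 11)/6 = 54/6 = 9
te_Task 3 = (2 + 4·4 + 18)/6 = 36/6 = 6
te_Task 4 = (1 + 4·2 + 15)/6 = 24/6 = 4
te_Task 5 = (12 + 4·14 + 16)/6 = 84/6 = 14
te_Task 6 = (11 + 4·14 + 17)/6 = 84/6 = 14
te_Task 7 = (1 + 4·6 + 11)/6 = 36/6 = 6
te_Task 8 = (8 + 4·11 + 20)/6 = 72/6 = 12

Forward pass:
ES_Task 1 = 0; EF_Task 1 = 8
ES_Task 2 = 0; EF_Task 2 = 9
ES_Task 3 = 9; EF_Task 3 = 9+6 = 15
ES_Task 4 = 8; EF_Task 4 = 8+4 = 12
ES_Task 5 = 12; EF_Task 5 = 12+14 = 26
ES_Task 6 = 8; EF_Task 6 = 8+14 = 22
ES_Task 7 = max(EF_Task 2=9, EF_Task 3=15) = 15; EF_Task 7 = 15+6 = 21
ES_Task 8 = max(EF_Task 3=15, EF_Task 5=26, EF_Task 6=22, EF_Task 7=21) = 26; EF_Task 8 = 26+12 = 38
Expected project duration μ = 38 days. Critical path: Task 1 → Task 4 → Task 5 → Task 8.

Backward pass:
LF_Task 8 = 38; LS_Task 8 = 38−12 = 26
LF_Task 7 = LS_Task 8 = 26; LS_Task 7 = 26−6 = 20
LF_Task 6 = LS_Task 8 = 26; LS_Task 6 = 26−14 = 12
LF_Task 5 = LS_Task 8 = 26; LS_Task 5 = 26−14 = 12
LF_Task 4 = LS_Task 5 = 12; LS_Task 4 = 12−4 = 8
LF_Task 3 = min(LS_Task 7=20, LS_Task 8=26) = 20; LS_Task 3 = 20−6 = 14
LF_Task 2 = min(LS_Task 3=14, LS_Task 7=20) = 14; LS_Task 2 = 14−9 = 5
LF_Task 1 = min(LS_Task 4=8, LS_Task 6=12) = 8; LS_Task 1 = 8−8 = 0
Slack_Task 6 = LS_Task 6 − ES_Task 6 = 12 − 8 = 4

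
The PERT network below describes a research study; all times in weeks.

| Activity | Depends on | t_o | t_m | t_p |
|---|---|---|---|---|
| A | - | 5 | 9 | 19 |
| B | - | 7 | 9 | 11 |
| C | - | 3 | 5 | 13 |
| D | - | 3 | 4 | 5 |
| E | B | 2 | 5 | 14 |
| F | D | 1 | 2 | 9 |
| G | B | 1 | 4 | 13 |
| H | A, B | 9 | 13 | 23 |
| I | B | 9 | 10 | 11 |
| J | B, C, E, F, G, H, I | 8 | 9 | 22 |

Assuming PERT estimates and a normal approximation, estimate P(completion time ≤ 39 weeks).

te_A = (5 + 4·9 + 19)/6 = 60/6 = 10; σ²_A = ((19−5)/6)² = 5.444
te_B = (7 + 4·9 + 11)/6 = 54/6 = 9; σ²_B = ((11−7)/6)² = 0.444
te_C = (3 + 4·5 + 13)/6 = 36/6 = 6; σ²_C = ((13−3)/6)² = 2.778
te_D = (3 + 4·4 + 5)/6 = 24/6 = 4; σ²_D = ((5−3)/6)² = 0.111
te_E = (2 + 4·5 + 14)/6 = 36/6 = 6; σ²_E = ((14−2)/6)² = 4.000
te_F = (1 + 4·2 + 9)/6 = 18/6 = 3; σ²_F = ((9−1)/6)² = 1.778
te_G = (1 + 4·4 + 13)/6 = 30/6 = 5; σ²_G = ((13−1)/6)² = 4.000
te_H = (9 + 4·13 + 23)/6 = 84/6 = 14; σ²_H = ((23−9)/6)² = 5.444
te_I = (9 + 4·10 + 11)/6 = 60/6 = 10; σ²_I = ((11−9)/6)² = 0.111
te_J = (8 + 4·9 + 22)/6 = 66/6 = 11; σ²_J = ((22−8)/6)² = 5.444

Forward pass:
ES_A = 0; EF_A = 10
ES_B = 0; EF_B = 9
ES_C = 0; EF_C = 6
ES_D = 0; EF_D = 4
ES_E = 9; EF_E = 9+6 = 15
ES_F = 4; EF_F = 4+3 = 7
ES_G = 9; EF_G = 9+5 = 14
ES_H = max(EF_A=10, EF_B=9) = 10; EF_H = 10+14 = 24
ES_I = 9; EF_I = 9+10 = 19
ES_J = max(EF_B=9, EF_C=6, EF_E=15, EF_F=7, EF_G=14, EF_H=24, EF_I=19) = 24; EF_J = 24+11 = 35
Expected project duration μ = 35 weeks. Critical path: A → H → J.

Variance along critical path = 5.444 + 5.444 + 5.444 = 16.333; σ = √16.333 = 4.041 weeks.
Z = (39 − 35) / 4.041 = 0.990
P(T ≤ 39) = Φ(0.990) ≈ 0.839

0.839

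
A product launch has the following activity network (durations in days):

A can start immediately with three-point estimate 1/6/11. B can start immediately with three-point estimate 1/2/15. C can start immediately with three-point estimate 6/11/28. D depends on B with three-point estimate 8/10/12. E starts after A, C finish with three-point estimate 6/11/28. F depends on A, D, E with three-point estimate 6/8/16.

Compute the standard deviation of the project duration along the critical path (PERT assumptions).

5.45 days

te_A = (1 + 4·6 + 11)/6 = 36/6 = 6; σ²_A = ((11−1)/6)² = 2.778
te_B = (1 + 4·2 + 15)/6 = 24/6 = 4; σ²_B = ((15−1)/6)² = 5.444
te_C = (6 + 4·11 + 28)/6 = 78/6 = 13; σ²_C = ((28−6)/6)² = 13.444
te_D = (8 + 4·10 + 12)/6 = 60/6 = 10; σ²_D = ((12−8)/6)² = 0.444
te_E = (6 + 4·11 + 28)/6 = 78/6 = 13; σ²_E = ((28−6)/6)² = 13.444
te_F = (6 + 4·8 + 16)/6 = 54/6 = 9; σ²_F = ((16−6)/6)² = 2.778

Forward pass:
ES_A = 0; EF_A = 6
ES_B = 0; EF_B = 4
ES_C = 0; EF_C = 13
ES_D = 4; EF_D = 4+10 = 14
ES_E = max(EF_A=6, EF_C=13) = 13; EF_E = 13+13 = 26
ES_F = max(EF_A=6, EF_D=14, EF_E=26) = 26; EF_F = 26+9 = 35
Expected project duration μ = 35 days. Critical path: C → E → F.

Variance along critical path = 13.444 + 13.444 + 2.778 = 29.667
σ = √29.667 = 5.447 days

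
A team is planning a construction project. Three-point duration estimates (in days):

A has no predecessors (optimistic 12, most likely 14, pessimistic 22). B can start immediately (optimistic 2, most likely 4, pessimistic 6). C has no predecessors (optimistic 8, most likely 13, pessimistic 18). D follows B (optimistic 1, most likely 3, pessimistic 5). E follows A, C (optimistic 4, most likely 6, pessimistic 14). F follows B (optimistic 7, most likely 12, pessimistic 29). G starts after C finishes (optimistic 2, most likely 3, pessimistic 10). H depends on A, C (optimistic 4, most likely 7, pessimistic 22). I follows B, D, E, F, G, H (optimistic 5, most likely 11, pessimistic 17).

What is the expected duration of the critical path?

35 days

te_A = (12 + 4·14 + 22)/6 = 90/6 = 15
te_B = (2 + 4·4 + 6)/6 = 24/6 = 4
te_C = (8 + 4·13 + 18)/6 = 78/6 = 13
te_D = (1 + 4·3 + 5)/6 = 18/6 = 3
te_E = (4 + 4·6 + 14)/6 = 42/6 = 7
te_F = (7 + 4·12 + 29)/6 = 84/6 = 14
te_G = (2 + 4·3 + 10)/6 = 24/6 = 4
te_H = (4 + 4·7 + 22)/6 = 54/6 = 9
te_I = (5 + 4·11 + 17)/6 = 66/6 = 11

Forward pass:
ES_A = 0; EF_A = 15
ES_B = 0; EF_B = 4
ES_C = 0; EF_C = 13
ES_D = 4; EF_D = 4+3 = 7
ES_E = max(EF_A=15, EF_C=13) = 15; EF_E = 15+7 = 22
ES_F = 4; EF_F = 4+14 = 18
ES_G = 13; EF_G = 13+4 = 17
ES_H = max(EF_A=15, EF_C=13) = 15; EF_H = 15+9 = 24
ES_I = max(EF_B=4, EF_D=7, EF_E=22, EF_F=18, EF_G=17, EF_H=24) = 24; EF_I = 24+11 = 35
Expected project duration μ = 35 days. Critical path: A → H → I.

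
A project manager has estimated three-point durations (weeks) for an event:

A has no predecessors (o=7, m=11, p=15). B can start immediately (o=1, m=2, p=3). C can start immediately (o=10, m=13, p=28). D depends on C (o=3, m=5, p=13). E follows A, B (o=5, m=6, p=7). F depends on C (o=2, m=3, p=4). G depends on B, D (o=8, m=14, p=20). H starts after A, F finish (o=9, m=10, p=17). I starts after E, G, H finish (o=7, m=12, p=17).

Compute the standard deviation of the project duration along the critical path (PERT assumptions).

te_A = (7 + 4·11 + 15)/6 = 66/6 = 11; σ²_A = ((15−7)/6)² = 1.778
te_B = (1 + 4·2 + 3)/6 = 12/6 = 2; σ²_B = ((3−1)/6)² = 0.111
te_C = (10 + 4·13 + 28)/6 = 90/6 = 15; σ²_C = ((28−10)/6)² = 9.000
te_D = (3 + 4·5 + 13)/6 = 36/6 = 6; σ²_D = ((13−3)/6)² = 2.778
te_E = (5 + 4·6 + 7)/6 = 36/6 = 6; σ²_E = ((7−5)/6)² = 0.111
te_F = (2 + 4·3 + 4)/6 = 18/6 = 3; σ²_F = ((4−2)/6)² = 0.111
te_G = (8 + 4·14 + 20)/6 = 84/6 = 14; σ²_G = ((20−8)/6)² = 4.000
te_H = (9 + 4·10 + 17)/6 = 66/6 = 11; σ²_H = ((17−9)/6)² = 1.778
te_I = (7 + 4·12 + 17)/6 = 72/6 = 12; σ²_I = ((17−7)/6)² = 2.778

Forward pass:
ES_A = 0; EF_A = 11
ES_B = 0; EF_B = 2
ES_C = 0; EF_C = 15
ES_D = 15; EF_D = 15+6 = 21
ES_E = max(EF_A=11, EF_B=2) = 11; EF_E = 11+6 = 17
ES_F = 15; EF_F = 15+3 = 18
ES_G = max(EF_B=2, EF_D=21) = 21; EF_G = 21+14 = 35
ES_H = max(EF_A=11, EF_F=18) = 18; EF_H = 18+11 = 29
ES_I = max(EF_E=17, EF_G=35, EF_H=29) = 35; EF_I = 35+12 = 47
Expected project duration μ = 47 weeks. Critical path: C → D → G → I.

Variance along critical path = 9.000 + 2.778 + 4.000 + 2.778 = 18.556
σ = √18.556 = 4.308 weeks

4.31 weeks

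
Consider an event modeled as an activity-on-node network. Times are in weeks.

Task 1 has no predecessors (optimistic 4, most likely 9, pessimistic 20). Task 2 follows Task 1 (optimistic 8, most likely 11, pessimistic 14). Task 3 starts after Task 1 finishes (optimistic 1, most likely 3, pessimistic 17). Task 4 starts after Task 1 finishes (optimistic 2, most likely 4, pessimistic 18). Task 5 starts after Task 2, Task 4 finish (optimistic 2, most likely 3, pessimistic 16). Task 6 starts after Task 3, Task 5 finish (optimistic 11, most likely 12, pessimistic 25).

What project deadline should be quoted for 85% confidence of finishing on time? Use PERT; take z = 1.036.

te_Task 1 = (4 + 4·9 + 20)/6 = 60/6 = 10; σ²_Task 1 = ((20−4)/6)² = 7.111
te_Task 2 = (8 + 4·11 + 14)/6 = 66/6 = 11; σ²_Task 2 = ((14−8)/6)² = 1.000
te_Task 3 = (1 + 4·3 + 17)/6 = 30/6 = 5; σ²_Task 3 = ((17−1)/6)² = 7.111
te_Task 4 = (2 + 4·4 + 18)/6 = 36/6 = 6; σ²_Task 4 = ((18−2)/6)² = 7.111
te_Task 5 = (2 + 4·3 + 16)/6 = 30/6 = 5; σ²_Task 5 = ((16−2)/6)² = 5.444
te_Task 6 = (11 + 4·12 + 25)/6 = 84/6 = 14; σ²_Task 6 = ((25−11)/6)² = 5.444

Forward pass:
ES_Task 1 = 0; EF_Task 1 = 10
ES_Task 2 = 10; EF_Task 2 = 10+11 = 21
ES_Task 3 = 10; EF_Task 3 = 10+5 = 15
ES_Task 4 = 10; EF_Task 4 = 10+6 = 16
ES_Task 5 = max(EF_Task 2=21, EF_Task 4=16) = 21; EF_Task 5 = 21+5 = 26
ES_Task 6 = max(EF_Task 3=15, EF_Task 5=26) = 26; EF_Task 6 = 26+14 = 40
Expected project duration μ = 40 weeks. Critical path: Task 1 → Task 2 → Task 5 → Task 6.

Variance along critical path = 7.111 + 1.000 + 5.444 + 5.444 = 19.000; σ = 4.359 weeks.
D = μ + z·σ = 40 + 1.036·4.359 = 44.5 weeks

44.5 weeks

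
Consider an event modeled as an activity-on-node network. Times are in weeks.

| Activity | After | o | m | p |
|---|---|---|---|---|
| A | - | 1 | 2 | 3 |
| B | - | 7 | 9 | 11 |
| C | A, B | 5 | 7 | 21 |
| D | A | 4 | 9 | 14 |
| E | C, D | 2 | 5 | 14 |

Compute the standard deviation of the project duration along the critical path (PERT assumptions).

te_A = (1 + 4·2 + 3)/6 = 12/6 = 2; σ²_A = ((3−1)/6)² = 0.111
te_B = (7 + 4·9 + 11)/6 = 54/6 = 9; σ²_B = ((11−7)/6)² = 0.444
te_C = (5 + 4·7 + 21)/6 = 54/6 = 9; σ²_C = ((21−5)/6)² = 7.111
te_D = (4 + 4·9 + 14)/6 = 54/6 = 9; σ²_D = ((14−4)/6)² = 2.778
te_E = (2 + 4·5 + 14)/6 = 36/6 = 6; σ²_E = ((14−2)/6)² = 4.000

Forward pass:
ES_A = 0; EF_A = 2
ES_B = 0; EF_B = 9
ES_C = max(EF_A=2, EF_B=9) = 9; EF_C = 9+9 = 18
ES_D = 2; EF_D = 2+9 = 11
ES_E = max(EF_C=18, EF_D=11) = 18; EF_E = 18+6 = 24
Expected project duration μ = 24 weeks. Critical path: B → C → E.

Variance along critical path = 0.444 + 7.111 + 4.000 = 11.556
σ = √11.556 = 3.399 weeks

3.40 weeks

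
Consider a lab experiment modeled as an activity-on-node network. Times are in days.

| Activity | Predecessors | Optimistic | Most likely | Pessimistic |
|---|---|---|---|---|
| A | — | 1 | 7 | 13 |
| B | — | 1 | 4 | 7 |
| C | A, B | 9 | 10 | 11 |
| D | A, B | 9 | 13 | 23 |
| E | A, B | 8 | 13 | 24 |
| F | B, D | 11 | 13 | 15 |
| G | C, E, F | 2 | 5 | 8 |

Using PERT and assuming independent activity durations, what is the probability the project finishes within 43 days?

te_A = (1 + 4·7 + 13)/6 = 42/6 = 7; σ²_A = ((13−1)/6)² = 4.000
te_B = (1 + 4·4 + 7)/6 = 24/6 = 4; σ²_B = ((7−1)/6)² = 1.000
te_C = (9 + 4·10 + 11)/6 = 60/6 = 10; σ²_C = ((11−9)/6)² = 0.111
te_D = (9 + 4·13 + 23)/6 = 84/6 = 14; σ²_D = ((23−9)/6)² = 5.444
te_E = (8 + 4·13 + 24)/6 = 84/6 = 14; σ²_E = ((24−8)/6)² = 7.111
te_F = (11 + 4·13 + 15)/6 = 78/6 = 13; σ²_F = ((15−11)/6)² = 0.444
te_G = (2 + 4·5 + 8)/6 = 30/6 = 5; σ²_G = ((8−2)/6)² = 1.000

Forward pass:
ES_A = 0; EF_A = 7
ES_B = 0; EF_B = 4
ES_C = max(EF_A=7, EF_B=4) = 7; EF_C = 7+10 = 17
ES_D = max(EF_A=7, EF_B=4) = 7; EF_D = 7+14 = 21
ES_E = max(EF_A=7, EF_B=4) = 7; EF_E = 7+14 = 21
ES_F = max(EF_B=4, EF_D=21) = 21; EF_F = 21+13 = 34
ES_G = max(EF_C=17, EF_E=21, EF_F=34) = 34; EF_G = 34+5 = 39
Expected project duration μ = 39 days. Critical path: A → D → F → G.

Variance along critical path = 4.000 + 5.444 + 0.444 + 1.000 = 10.889; σ = √10.889 = 3.300 days.
Z = (43 − 39) / 3.300 = 1.212
P(T ≤ 43) = Φ(1.212) ≈ 0.887

0.887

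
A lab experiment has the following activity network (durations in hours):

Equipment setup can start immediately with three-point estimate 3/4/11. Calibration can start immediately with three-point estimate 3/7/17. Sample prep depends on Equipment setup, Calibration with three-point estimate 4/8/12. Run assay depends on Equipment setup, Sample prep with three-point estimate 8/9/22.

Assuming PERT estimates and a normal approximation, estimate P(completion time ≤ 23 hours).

0.131

te_Equipment setup = (3 + 4·4 + 11)/6 = 30/6 = 5; σ²_Equipment setup = ((11−3)/6)² = 1.778
te_Calibration = (3 + 4·7 + 17)/6 = 48/6 = 8; σ²_Calibration = ((17−3)/6)² = 5.444
te_Sample prep = (4 + 4·8 + 12)/6 = 48/6 = 8; σ²_Sample prep = ((12−4)/6)² = 1.778
te_Run assay = (8 + 4·9 + 22)/6 = 66/6 = 11; σ²_Run assay = ((22−8)/6)² = 5.444

Forward pass:
ES_Equipment setup = 0; EF_Equipment setup = 5
ES_Calibration = 0; EF_Calibration = 8
ES_Sample prep = max(EF_Equipment setup=5, EF_Calibration=8) = 8; EF_Sample prep = 8+8 = 16
ES_Run assay = max(EF_Equipment setup=5, EF_Sample prep=16) = 16; EF_Run assay = 16+11 = 27
Expected project duration μ = 27 hours. Critical path: Calibration → Sample prep → Run assay.

Variance along critical path = 5.444 + 1.778 + 5.444 = 12.667; σ = √12.667 = 3.559 hours.
Z = (23 − 27) / 3.559 = -1.124
P(T ≤ 23) = Φ(-1.124) ≈ 0.131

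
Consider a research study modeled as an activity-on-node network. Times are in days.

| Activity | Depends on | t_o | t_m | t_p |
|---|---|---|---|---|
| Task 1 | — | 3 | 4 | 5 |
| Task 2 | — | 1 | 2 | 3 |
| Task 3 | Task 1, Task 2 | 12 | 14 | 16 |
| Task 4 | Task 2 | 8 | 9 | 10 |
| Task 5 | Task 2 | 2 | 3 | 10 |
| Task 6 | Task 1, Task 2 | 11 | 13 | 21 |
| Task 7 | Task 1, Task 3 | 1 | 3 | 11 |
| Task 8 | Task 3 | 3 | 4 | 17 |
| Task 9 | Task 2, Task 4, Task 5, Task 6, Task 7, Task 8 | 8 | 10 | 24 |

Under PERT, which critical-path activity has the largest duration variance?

Task 9

te_Task 1 = (3 + 4·4 + 5)/6 = 24/6 = 4; σ²_Task 1 = ((5−3)/6)² = 0.111
te_Task 2 = (1 + 4·2 + 3)/6 = 12/6 = 2; σ²_Task 2 = ((3−1)/6)² = 0.111
te_Task 3 = (12 + 4·14 + 16)/6 = 84/6 = 14; σ²_Task 3 = ((16−12)/6)² = 0.444
te_Task 4 = (8 + 4·9 + 10)/6 = 54/6 = 9; σ²_Task 4 = ((10−8)/6)² = 0.111
te_Task 5 = (2 + 4·3 + 10)/6 = 24/6 = 4; σ²_Task 5 = ((10−2)/6)² = 1.778
te_Task 6 = (11 + 4·13 + 21)/6 = 84/6 = 14; σ²_Task 6 = ((21−11)/6)² = 2.778
te_Task 7 = (1 + 4·3 + 11)/6 = 24/6 = 4; σ²_Task 7 = ((11−1)/6)² = 2.778
te_Task 8 = (3 + 4·4 + 17)/6 = 36/6 = 6; σ²_Task 8 = ((17−3)/6)² = 5.444
te_Task 9 = (8 + 4·10 + 24)/6 = 72/6 = 12; σ²_Task 9 = ((24−8)/6)² = 7.111

Forward pass:
ES_Task 1 = 0; EF_Task 1 = 4
ES_Task 2 = 0; EF_Task 2 = 2
ES_Task 3 = max(EF_Task 1=4, EF_Task 2=2) = 4; EF_Task 3 = 4+14 = 18
ES_Task 4 = 2; EF_Task 4 = 2+9 = 11
ES_Task 5 = 2; EF_Task 5 = 2+4 = 6
ES_Task 6 = max(EF_Task 1=4, EF_Task 2=2) = 4; EF_Task 6 = 4+14 = 18
ES_Task 7 = max(EF_Task 1=4, EF_Task 3=18) = 18; EF_Task 7 = 18+4 = 22
ES_Task 8 = 18; EF_Task 8 = 18+6 = 24
ES_Task 9 = max(EF_Task 2=2, EF_Task 4=11, EF_Task 5=6, EF_Task 6=18, EF_Task 7=22, EF_Task 8=24) = 24; EF_Task 9 = 24+12 = 36
Expected project duration μ = 36 days. Critical path: Task 1 → Task 3 → Task 8 → Task 9.

Variances on critical path: σ²_Task 1=0.111, σ²_Task 3=0.444, σ²_Task 8=5.444, σ²_Task 9=7.111.
Largest is σ²_Task 9 = 7.111.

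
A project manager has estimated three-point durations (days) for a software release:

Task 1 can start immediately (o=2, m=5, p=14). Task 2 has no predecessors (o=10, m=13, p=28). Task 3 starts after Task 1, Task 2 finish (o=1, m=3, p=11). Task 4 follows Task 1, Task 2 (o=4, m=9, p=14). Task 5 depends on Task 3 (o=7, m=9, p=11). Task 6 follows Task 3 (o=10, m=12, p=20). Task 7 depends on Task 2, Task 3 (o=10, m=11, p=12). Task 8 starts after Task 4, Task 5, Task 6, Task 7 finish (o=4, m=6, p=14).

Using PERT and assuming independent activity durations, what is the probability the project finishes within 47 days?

te_Task 1 = (2 + 4·5 + 14)/6 = 36/6 = 6; σ²_Task 1 = ((14−2)/6)² = 4.000
te_Task 2 = (10 + 4·13 + 28)/6 = 90/6 = 15; σ²_Task 2 = ((28−10)/6)² = 9.000
te_Task 3 = (1 + 4·3 + 11)/6 = 24/6 = 4; σ²_Task 3 = ((11−1)/6)² = 2.778
te_Task 4 = (4 + 4·9 + 14)/6 = 54/6 = 9; σ²_Task 4 = ((14−4)/6)² = 2.778
te_Task 5 = (7 + 4·9 + 11)/6 = 54/6 = 9; σ²_Task 5 = ((11−7)/6)² = 0.444
te_Task 6 = (10 + 4·12 + 20)/6 = 78/6 = 13; σ²_Task 6 = ((20−10)/6)² = 2.778
te_Task 7 = (10 + 4·11 + 12)/6 = 66/6 = 11; σ²_Task 7 = ((12−10)/6)² = 0.111
te_Task 8 = (4 + 4·6 + 14)/6 = 42/6 = 7; σ²_Task 8 = ((14−4)/6)² = 2.778

Forward pass:
ES_Task 1 = 0; EF_Task 1 = 6
ES_Task 2 = 0; EF_Task 2 = 15
ES_Task 3 = max(EF_Task 1=6, EF_Task 2=15) = 15; EF_Task 3 = 15+4 = 19
ES_Task 4 = max(EF_Task 1=6, EF_Task 2=15) = 15; EF_Task 4 = 15+9 = 24
ES_Task 5 = 19; EF_Task 5 = 19+9 = 28
ES_Task 6 = 19; EF_Task 6 = 19+13 = 32
ES_Task 7 = max(EF_Task 2=15, EF_Task 3=19) = 19; EF_Task 7 = 19+11 = 30
ES_Task 8 = max(EF_Task 4=24, EF_Task 5=28, EF_Task 6=32, EF_Task 7=30) = 32; EF_Task 8 = 32+7 = 39
Expected project duration μ = 39 days. Critical path: Task 2 → Task 3 → Task 6 → Task 8.

Variance along critical path = 9.000 + 2.778 + 2.778 + 2.778 = 17.333; σ = √17.333 = 4.163 days.
Z = (47 − 39) / 4.163 = 1.922
P(T ≤ 47) = Φ(1.922) ≈ 0.973

0.973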